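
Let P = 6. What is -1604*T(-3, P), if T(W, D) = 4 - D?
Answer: 3208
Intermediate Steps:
-1604*T(-3, P) = -1604*(4 - 1*6) = -1604*(4 - 6) = -1604*(-2) = 3208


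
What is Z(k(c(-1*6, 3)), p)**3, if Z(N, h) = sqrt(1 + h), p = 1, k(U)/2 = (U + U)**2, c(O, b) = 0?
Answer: 2*sqrt(2) ≈ 2.8284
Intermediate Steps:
k(U) = 8*U**2 (k(U) = 2*(U + U)**2 = 2*(2*U)**2 = 2*(4*U**2) = 8*U**2)
Z(k(c(-1*6, 3)), p)**3 = (sqrt(1 + 1))**3 = (sqrt(2))**3 = 2*sqrt(2)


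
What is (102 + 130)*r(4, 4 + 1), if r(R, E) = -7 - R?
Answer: -2552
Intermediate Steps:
(102 + 130)*r(4, 4 + 1) = (102 + 130)*(-7 - 1*4) = 232*(-7 - 4) = 232*(-11) = -2552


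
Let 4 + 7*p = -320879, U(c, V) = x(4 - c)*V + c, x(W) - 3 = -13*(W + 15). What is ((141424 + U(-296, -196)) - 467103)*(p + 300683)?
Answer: 849237130186/7 ≈ 1.2132e+11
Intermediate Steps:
x(W) = -192 - 13*W (x(W) = 3 - 13*(W + 15) = 3 - 13*(15 + W) = 3 + (-195 - 13*W) = -192 - 13*W)
U(c, V) = c + V*(-244 + 13*c) (U(c, V) = (-192 - 13*(4 - c))*V + c = (-192 + (-52 + 13*c))*V + c = (-244 + 13*c)*V + c = V*(-244 + 13*c) + c = c + V*(-244 + 13*c))
p = -320883/7 (p = -4/7 + (⅐)*(-320879) = -4/7 - 320879/7 = -320883/7 ≈ -45840.)
((141424 + U(-296, -196)) - 467103)*(p + 300683) = ((141424 + (-296 - 196*(-244 + 13*(-296)))) - 467103)*(-320883/7 + 300683) = ((141424 + (-296 - 196*(-244 - 3848))) - 467103)*(1783898/7) = ((141424 + (-296 - 196*(-4092))) - 467103)*(1783898/7) = ((141424 + (-296 + 802032)) - 467103)*(1783898/7) = ((141424 + 801736) - 467103)*(1783898/7) = (943160 - 467103)*(1783898/7) = 476057*(1783898/7) = 849237130186/7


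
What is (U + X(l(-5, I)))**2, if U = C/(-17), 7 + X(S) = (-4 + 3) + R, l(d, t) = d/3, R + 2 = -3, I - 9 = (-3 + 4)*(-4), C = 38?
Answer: 67081/289 ≈ 232.11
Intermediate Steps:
I = 5 (I = 9 + (-3 + 4)*(-4) = 9 + 1*(-4) = 9 - 4 = 5)
R = -5 (R = -2 - 3 = -5)
l(d, t) = d/3 (l(d, t) = d*(1/3) = d/3)
X(S) = -13 (X(S) = -7 + ((-4 + 3) - 5) = -7 + (-1 - 5) = -7 - 6 = -13)
U = -38/17 (U = 38/(-17) = 38*(-1/17) = -38/17 ≈ -2.2353)
(U + X(l(-5, I)))**2 = (-38/17 - 13)**2 = (-259/17)**2 = 67081/289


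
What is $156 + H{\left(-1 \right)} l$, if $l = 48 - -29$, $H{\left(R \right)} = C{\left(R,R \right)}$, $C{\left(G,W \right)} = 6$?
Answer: $618$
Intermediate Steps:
$H{\left(R \right)} = 6$
$l = 77$ ($l = 48 + 29 = 77$)
$156 + H{\left(-1 \right)} l = 156 + 6 \cdot 77 = 156 + 462 = 618$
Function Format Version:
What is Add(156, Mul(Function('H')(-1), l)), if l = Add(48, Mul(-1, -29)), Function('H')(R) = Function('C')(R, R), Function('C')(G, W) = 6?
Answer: 618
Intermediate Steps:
Function('H')(R) = 6
l = 77 (l = Add(48, 29) = 77)
Add(156, Mul(Function('H')(-1), l)) = Add(156, Mul(6, 77)) = Add(156, 462) = 618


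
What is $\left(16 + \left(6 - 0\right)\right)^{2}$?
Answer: $484$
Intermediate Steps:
$\left(16 + \left(6 - 0\right)\right)^{2} = \left(16 + \left(6 + 0\right)\right)^{2} = \left(16 + 6\right)^{2} = 22^{2} = 484$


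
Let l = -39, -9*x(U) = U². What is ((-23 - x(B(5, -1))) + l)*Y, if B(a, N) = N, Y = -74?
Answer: 41218/9 ≈ 4579.8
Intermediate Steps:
x(U) = -U²/9
((-23 - x(B(5, -1))) + l)*Y = ((-23 - (-1)*(-1)²/9) - 39)*(-74) = ((-23 - (-1)/9) - 39)*(-74) = ((-23 - 1*(-⅑)) - 39)*(-74) = ((-23 + ⅑) - 39)*(-74) = (-206/9 - 39)*(-74) = -557/9*(-74) = 41218/9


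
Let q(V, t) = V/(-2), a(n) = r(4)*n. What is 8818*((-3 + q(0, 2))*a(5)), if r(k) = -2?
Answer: 264540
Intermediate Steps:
a(n) = -2*n
q(V, t) = -V/2 (q(V, t) = V*(-½) = -V/2)
8818*((-3 + q(0, 2))*a(5)) = 8818*((-3 - ½*0)*(-2*5)) = 8818*((-3 + 0)*(-10)) = 8818*(-3*(-10)) = 8818*30 = 264540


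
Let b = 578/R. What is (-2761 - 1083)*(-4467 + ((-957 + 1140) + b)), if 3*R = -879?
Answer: 4827256760/293 ≈ 1.6475e+7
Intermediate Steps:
R = -293 (R = (⅓)*(-879) = -293)
b = -578/293 (b = 578/(-293) = 578*(-1/293) = -578/293 ≈ -1.9727)
(-2761 - 1083)*(-4467 + ((-957 + 1140) + b)) = (-2761 - 1083)*(-4467 + ((-957 + 1140) - 578/293)) = -3844*(-4467 + (183 - 578/293)) = -3844*(-4467 + 53041/293) = -3844*(-1255790/293) = 4827256760/293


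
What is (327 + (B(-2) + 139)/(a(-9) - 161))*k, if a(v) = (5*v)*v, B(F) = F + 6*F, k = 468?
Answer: 9349821/61 ≈ 1.5328e+5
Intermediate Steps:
B(F) = 7*F
a(v) = 5*v**2
(327 + (B(-2) + 139)/(a(-9) - 161))*k = (327 + (7*(-2) + 139)/(5*(-9)**2 - 161))*468 = (327 + (-14 + 139)/(5*81 - 161))*468 = (327 + 125/(405 - 161))*468 = (327 + 125/244)*468 = (79913/244)*468 = 9349821/61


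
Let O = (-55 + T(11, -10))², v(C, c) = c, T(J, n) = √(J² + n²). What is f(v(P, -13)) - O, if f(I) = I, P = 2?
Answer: -3259 + 110*√221 ≈ -1623.7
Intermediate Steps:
O = (-55 + √221)² (O = (-55 + √(11² + (-10)²))² = (-55 + √(121 + 100))² = (-55 + √221)² ≈ 1610.7)
f(v(P, -13)) - O = -13 - (55 - √221)²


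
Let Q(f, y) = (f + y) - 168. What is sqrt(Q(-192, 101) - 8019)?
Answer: I*sqrt(8278) ≈ 90.984*I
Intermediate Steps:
Q(f, y) = -168 + f + y
sqrt(Q(-192, 101) - 8019) = sqrt((-168 - 192 + 101) - 8019) = sqrt(-259 - 8019) = sqrt(-8278) = I*sqrt(8278)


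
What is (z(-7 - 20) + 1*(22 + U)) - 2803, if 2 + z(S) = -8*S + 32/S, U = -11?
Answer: -69638/27 ≈ -2579.2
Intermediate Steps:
z(S) = -2 - 8*S + 32/S (z(S) = -2 + (-8*S + 32/S) = -2 - 8*S + 32/S)
(z(-7 - 20) + 1*(22 + U)) - 2803 = ((-2 - 8*(-7 - 20) + 32/(-7 - 20)) + 1*(22 - 11)) - 2803 = ((-2 - 8*(-27) + 32/(-27)) + 1*11) - 2803 = ((-2 + 216 + 32*(-1/27)) + 11) - 2803 = ((-2 + 216 - 32/27) + 11) - 2803 = (5746/27 + 11) - 2803 = 6043/27 - 2803 = -69638/27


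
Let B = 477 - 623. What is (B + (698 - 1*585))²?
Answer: 1089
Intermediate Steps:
B = -146
(B + (698 - 1*585))² = (-146 + (698 - 1*585))² = (-146 + (698 - 585))² = (-146 + 113)² = (-33)² = 1089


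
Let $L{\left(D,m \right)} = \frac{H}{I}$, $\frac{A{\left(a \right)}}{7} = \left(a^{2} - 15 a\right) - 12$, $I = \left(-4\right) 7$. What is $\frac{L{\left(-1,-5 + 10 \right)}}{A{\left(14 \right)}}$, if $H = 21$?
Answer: $\frac{3}{728} \approx 0.0041209$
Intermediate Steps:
$I = -28$
$A{\left(a \right)} = -84 - 105 a + 7 a^{2}$ ($A{\left(a \right)} = 7 \left(\left(a^{2} - 15 a\right) - 12\right) = 7 \left(-12 + a^{2} - 15 a\right) = -84 - 105 a + 7 a^{2}$)
$L{\left(D,m \right)} = - \frac{3}{4}$ ($L{\left(D,m \right)} = \frac{21}{-28} = 21 \left(- \frac{1}{28}\right) = - \frac{3}{4}$)
$\frac{L{\left(-1,-5 + 10 \right)}}{A{\left(14 \right)}} = - \frac{3}{4 \left(-84 - 1470 + 7 \cdot 14^{2}\right)} = - \frac{3}{4 \left(-84 - 1470 + 7 \cdot 196\right)} = - \frac{3}{4 \left(-84 - 1470 + 1372\right)} = - \frac{3}{4 \left(-182\right)} = \left(- \frac{3}{4}\right) \left(- \frac{1}{182}\right) = \frac{3}{728}$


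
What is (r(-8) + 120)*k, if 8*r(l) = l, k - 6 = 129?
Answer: 16065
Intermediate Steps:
k = 135 (k = 6 + 129 = 135)
r(l) = l/8
(r(-8) + 120)*k = ((⅛)*(-8) + 120)*135 = (-1 + 120)*135 = 119*135 = 16065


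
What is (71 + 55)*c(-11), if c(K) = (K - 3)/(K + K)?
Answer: 882/11 ≈ 80.182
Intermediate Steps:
c(K) = (-3 + K)/(2*K) (c(K) = (-3 + K)/((2*K)) = (-3 + K)*(1/(2*K)) = (-3 + K)/(2*K))
(71 + 55)*c(-11) = (71 + 55)*((1/2)*(-3 - 11)/(-11)) = 126*((1/2)*(-1/11)*(-14)) = 126*(7/11) = 882/11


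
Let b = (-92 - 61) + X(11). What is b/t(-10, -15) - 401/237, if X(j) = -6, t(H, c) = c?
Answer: 10556/1185 ≈ 8.9080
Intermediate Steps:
b = -159 (b = (-92 - 61) - 6 = -153 - 6 = -159)
b/t(-10, -15) - 401/237 = -159/(-15) - 401/237 = -159*(-1/15) - 401*1/237 = 53/5 - 401/237 = 10556/1185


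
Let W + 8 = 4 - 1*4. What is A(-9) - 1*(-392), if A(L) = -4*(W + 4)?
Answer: 408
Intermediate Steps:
W = -8 (W = -8 + (4 - 1*4) = -8 + (4 - 4) = -8 + 0 = -8)
A(L) = 16 (A(L) = -4*(-8 + 4) = -4*(-4) = 16)
A(-9) - 1*(-392) = 16 - 1*(-392) = 16 + 392 = 408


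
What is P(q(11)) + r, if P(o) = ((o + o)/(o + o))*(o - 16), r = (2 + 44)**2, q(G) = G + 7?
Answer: 2118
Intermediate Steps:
q(G) = 7 + G
r = 2116 (r = 46**2 = 2116)
P(o) = -16 + o (P(o) = ((2*o)/((2*o)))*(-16 + o) = ((2*o)*(1/(2*o)))*(-16 + o) = 1*(-16 + o) = -16 + o)
P(q(11)) + r = (-16 + (7 + 11)) + 2116 = (-16 + 18) + 2116 = 2 + 2116 = 2118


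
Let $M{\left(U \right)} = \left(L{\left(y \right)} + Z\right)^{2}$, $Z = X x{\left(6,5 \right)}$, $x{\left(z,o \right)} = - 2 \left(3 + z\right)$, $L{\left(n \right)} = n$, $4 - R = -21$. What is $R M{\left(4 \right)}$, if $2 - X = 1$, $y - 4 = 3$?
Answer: $3025$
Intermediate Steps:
$R = 25$ ($R = 4 - -21 = 4 + 21 = 25$)
$y = 7$ ($y = 4 + 3 = 7$)
$x{\left(z,o \right)} = -6 - 2 z$
$X = 1$ ($X = 2 - 1 = 1$)
$Z = -18$ ($Z = 1 \left(-6 - 12\right) = 1 \left(-18\right) = -18$)
$M{\left(U \right)} = 121$ ($M{\left(U \right)} = \left(7 - 18\right)^{2} = \left(-11\right)^{2} = 121$)
$R M{\left(4 \right)} = 25 \cdot 121 = 3025$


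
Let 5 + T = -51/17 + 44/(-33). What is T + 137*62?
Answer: 25454/3 ≈ 8484.7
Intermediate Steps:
T = -28/3 (T = -5 + (-51/17 + 44/(-33)) = -5 + (-51*1/17 + 44*(-1/33)) = -5 + (-3 - 4/3) = -5 - 13/3 = -28/3 ≈ -9.3333)
T + 137*62 = -28/3 + 137*62 = -28/3 + 8494 = 25454/3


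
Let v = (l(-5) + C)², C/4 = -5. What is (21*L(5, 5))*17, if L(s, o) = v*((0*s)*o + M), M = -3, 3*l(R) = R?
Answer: -502775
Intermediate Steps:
l(R) = R/3
C = -20 (C = 4*(-5) = -20)
v = 4225/9 (v = ((⅓)*(-5) - 20)² = (-5/3 - 20)² = (-65/3)² = 4225/9 ≈ 469.44)
L(s, o) = -4225/3 (L(s, o) = 4225*((0*s)*o - 3)/9 = 4225*(0*o - 3)/9 = 4225*(0 - 3)/9 = (4225/9)*(-3) = -4225/3)
(21*L(5, 5))*17 = (21*(-4225/3))*17 = -29575*17 = -502775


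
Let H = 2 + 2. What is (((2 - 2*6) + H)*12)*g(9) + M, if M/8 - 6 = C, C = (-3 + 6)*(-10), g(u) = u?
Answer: -840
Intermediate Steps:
H = 4
C = -30 (C = 3*(-10) = -30)
M = -192 (M = 48 + 8*(-30) = 48 - 240 = -192)
(((2 - 2*6) + H)*12)*g(9) + M = (((2 - 2*6) + 4)*12)*9 - 192 = (((2 - 12) + 4)*12)*9 - 192 = ((-10 + 4)*12)*9 - 192 = -6*12*9 - 192 = -72*9 - 192 = -648 - 192 = -840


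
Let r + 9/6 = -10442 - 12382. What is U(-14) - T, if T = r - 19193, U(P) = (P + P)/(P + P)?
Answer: 84039/2 ≈ 42020.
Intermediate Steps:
U(P) = 1 (U(P) = (2*P)/((2*P)) = (2*P)*(1/(2*P)) = 1)
r = -45651/2 (r = -3/2 + (-10442 - 12382) = -3/2 - 22824 = -45651/2 ≈ -22826.)
T = -84037/2 (T = -45651/2 - 19193 = -84037/2 ≈ -42019.)
U(-14) - T = 1 - 1*(-84037/2) = 1 + 84037/2 = 84039/2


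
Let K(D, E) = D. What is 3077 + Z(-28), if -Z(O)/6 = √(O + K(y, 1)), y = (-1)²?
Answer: 3077 - 18*I*√3 ≈ 3077.0 - 31.177*I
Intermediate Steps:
y = 1
Z(O) = -6*√(1 + O) (Z(O) = -6*√(O + 1) = -6*√(1 + O))
3077 + Z(-28) = 3077 - 6*√(1 - 28) = 3077 - 18*I*√3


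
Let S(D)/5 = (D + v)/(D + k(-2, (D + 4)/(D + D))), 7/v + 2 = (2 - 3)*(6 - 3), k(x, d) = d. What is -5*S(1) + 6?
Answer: 62/7 ≈ 8.8571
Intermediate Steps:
v = -7/5 (v = 7/(-2 + (2 - 3)*(6 - 3)) = 7/(-2 - 1*3) = 7/(-2 - 3) = 7/(-5) = 7*(-1/5) = -7/5 ≈ -1.4000)
S(D) = 5*(-7/5 + D)/(D + (4 + D)/(2*D)) (S(D) = 5*((D - 7/5)/(D + (D + 4)/(D + D))) = 5*((-7/5 + D)/(D + (4 + D)/((2*D)))) = 5*((-7/5 + D)/(D + (4 + D)*(1/(2*D)))) = 5*((-7/5 + D)/(D + (4 + D)/(2*D))) = 5*(-7/5 + D)/(D + (4 + D)/(2*D)))
-5*S(1) + 6 = -10*(-7 + 5*1)/(4 + 1 + 2*1**2) + 6 = -10*(-7 + 5)/(4 + 1 + 2*1) + 6 = -10*(-2)/(4 + 1 + 2) + 6 = -10*(-2)/7 + 6 = -5*(-4/7) + 6 = 20/7 + 6 = 62/7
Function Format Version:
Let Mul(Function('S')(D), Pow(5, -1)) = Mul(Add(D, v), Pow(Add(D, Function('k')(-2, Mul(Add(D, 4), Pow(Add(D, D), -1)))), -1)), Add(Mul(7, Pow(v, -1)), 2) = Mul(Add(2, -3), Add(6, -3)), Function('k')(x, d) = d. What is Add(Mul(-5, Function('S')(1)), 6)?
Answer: Rational(62, 7) ≈ 8.8571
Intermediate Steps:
v = Rational(-7, 5) (v = Mul(7, Pow(Add(-2, Mul(Add(2, -3), Add(6, -3))), -1)) = Mul(7, Pow(Add(-2, Mul(-1, 3)), -1)) = Mul(7, Pow(Add(-2, -3), -1)) = Mul(7, Pow(-5, -1)) = Mul(7, Rational(-1, 5)) = Rational(-7, 5) ≈ -1.4000)
Function('S')(D) = Mul(5, Pow(Add(D, Mul(Rational(1, 2), Pow(D, -1), Add(4, D))), -1), Add(Rational(-7, 5), D)) (Function('S')(D) = Mul(5, Mul(Add(D, Rational(-7, 5)), Pow(Add(D, Mul(Add(D, 4), Pow(Add(D, D), -1))), -1))) = Mul(5, Mul(Add(Rational(-7, 5), D), Pow(Add(D, Mul(Add(4, D), Pow(Mul(2, D), -1))), -1))) = Mul(5, Mul(Add(Rational(-7, 5), D), Pow(Add(D, Mul(Add(4, D), Mul(Rational(1, 2), Pow(D, -1)))), -1))) = Mul(5, Mul(Add(Rational(-7, 5), D), Pow(Add(D, Mul(Rational(1, 2), Pow(D, -1), Add(4, D))), -1))) = Mul(5, Mul(Pow(Add(D, Mul(Rational(1, 2), Pow(D, -1), Add(4, D))), -1), Add(Rational(-7, 5), D))) = Mul(5, Pow(Add(D, Mul(Rational(1, 2), Pow(D, -1), Add(4, D))), -1), Add(Rational(-7, 5), D)))
Add(Mul(-5, Function('S')(1)), 6) = Add(Mul(-5, Mul(2, 1, Pow(Add(4, 1, Mul(2, Pow(1, 2))), -1), Add(-7, Mul(5, 1)))), 6) = Add(Mul(-5, Mul(2, 1, Pow(Add(4, 1, Mul(2, 1)), -1), Add(-7, 5))), 6) = Add(Mul(-5, Mul(2, 1, Pow(Add(4, 1, 2), -1), -2)), 6) = Add(Mul(-5, Mul(2, 1, Pow(7, -1), -2)), 6) = Add(Mul(-5, Mul(2, 1, Rational(1, 7), -2)), 6) = Add(Mul(-5, Rational(-4, 7)), 6) = Add(Rational(20, 7), 6) = Rational(62, 7)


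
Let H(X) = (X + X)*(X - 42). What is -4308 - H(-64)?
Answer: -17876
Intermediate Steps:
H(X) = 2*X*(-42 + X) (H(X) = (2*X)*(-42 + X) = 2*X*(-42 + X))
-4308 - H(-64) = -4308 - 2*(-64)*(-42 - 64) = -4308 - 2*(-64)*(-106) = -4308 - 1*13568 = -4308 - 13568 = -17876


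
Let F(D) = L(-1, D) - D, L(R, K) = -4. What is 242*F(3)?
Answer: -1694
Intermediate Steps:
F(D) = -4 - D
242*F(3) = 242*(-4 - 1*3) = 242*(-4 - 3) = 242*(-7) = -1694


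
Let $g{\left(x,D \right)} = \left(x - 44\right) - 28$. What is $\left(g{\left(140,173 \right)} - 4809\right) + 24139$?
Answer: $19398$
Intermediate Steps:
$g{\left(x,D \right)} = -72 + x$ ($g{\left(x,D \right)} = \left(-44 + x\right) - 28 = -72 + x$)
$\left(g{\left(140,173 \right)} - 4809\right) + 24139 = \left(\left(-72 + 140\right) - 4809\right) + 24139 = \left(68 - 4809\right) + 24139 = -4741 + 24139 = 19398$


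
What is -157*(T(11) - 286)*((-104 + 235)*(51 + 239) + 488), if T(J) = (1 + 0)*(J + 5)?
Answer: 1631082420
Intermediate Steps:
T(J) = 5 + J (T(J) = 1*(5 + J) = 5 + J)
-157*(T(11) - 286)*((-104 + 235)*(51 + 239) + 488) = -157*((5 + 11) - 286)*((-104 + 235)*(51 + 239) + 488) = -157*(16 - 286)*(131*290 + 488) = -(-42390)*(37990 + 488) = -(-42390)*38478 = -157*(-10389060) = 1631082420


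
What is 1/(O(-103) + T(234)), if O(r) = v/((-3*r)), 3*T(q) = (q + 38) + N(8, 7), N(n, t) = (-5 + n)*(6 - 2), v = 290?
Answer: 309/29542 ≈ 0.010460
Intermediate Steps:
N(n, t) = -20 + 4*n (N(n, t) = (-5 + n)*4 = -20 + 4*n)
T(q) = 50/3 + q/3 (T(q) = ((q + 38) + (-20 + 4*8))/3 = ((38 + q) + (-20 + 32))/3 = ((38 + q) + 12)/3 = (50 + q)/3 = 50/3 + q/3)
O(r) = -290/(3*r) (O(r) = 290/((-3*r)) = 290*(-1/(3*r)) = -290/(3*r))
1/(O(-103) + T(234)) = 1/(-290/3/(-103) + (50/3 + (⅓)*234)) = 1/(-290/3*(-1/103) + (50/3 + 78)) = 1/(290/309 + 284/3) = 1/(29542/309) = 309/29542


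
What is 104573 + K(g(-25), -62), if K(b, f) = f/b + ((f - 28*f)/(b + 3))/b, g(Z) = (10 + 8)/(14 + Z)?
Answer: 4673731/45 ≈ 1.0386e+5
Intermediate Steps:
g(Z) = 18/(14 + Z)
K(b, f) = f/b - 27*f/(b*(3 + b)) (K(b, f) = f/b + ((-27*f)/(3 + b))/b = f/b + (-27*f/(3 + b))/b = f/b - 27*f/(b*(3 + b)))
104573 + K(g(-25), -62) = 104573 - 62*(-24 + 18/(14 - 25))/((18/(14 - 25))*(3 + 18/(14 - 25))) = 104573 - 62*(-24 + 18/(-11))/((18/(-11))*(3 + 18/(-11))) = 104573 - 62*(-24 + 18*(-1/11))/((18*(-1/11))*(3 + 18*(-1/11))) = 104573 - 62*(-24 - 18/11)/((-18/11)*(3 - 18/11)) = 104573 - 62*(-11/18)*(-282/11)/15/11 = 104573 - 62*(-11/18)*11/15*(-282/11) = 104573 - 32054/45 = 4673731/45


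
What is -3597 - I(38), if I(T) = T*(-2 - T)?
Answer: -2077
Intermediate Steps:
-3597 - I(38) = -3597 - (-1)*38*(2 + 38) = -3597 - (-1)*38*40 = -3597 - 1*(-1520) = -3597 + 1520 = -2077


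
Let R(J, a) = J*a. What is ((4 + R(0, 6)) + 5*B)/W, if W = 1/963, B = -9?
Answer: -39483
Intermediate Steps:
W = 1/963 ≈ 0.0010384
((4 + R(0, 6)) + 5*B)/W = ((4 + 0*6) + 5*(-9))/(1/963) = ((4 + 0) - 45)*963 = (4 - 45)*963 = -41*963 = -39483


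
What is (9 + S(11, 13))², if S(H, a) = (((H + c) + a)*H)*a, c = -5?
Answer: 7431076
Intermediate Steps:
S(H, a) = H*a*(-5 + H + a) (S(H, a) = (((H - 5) + a)*H)*a = (((-5 + H) + a)*H)*a = ((-5 + H + a)*H)*a = (H*(-5 + H + a))*a = H*a*(-5 + H + a))
(9 + S(11, 13))² = (9 + 11*13*(-5 + 11 + 13))² = (9 + 11*13*19)² = (9 + 2717)² = 2726² = 7431076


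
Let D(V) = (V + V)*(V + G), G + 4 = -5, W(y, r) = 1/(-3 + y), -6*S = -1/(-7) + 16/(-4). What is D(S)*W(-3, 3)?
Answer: 351/196 ≈ 1.7908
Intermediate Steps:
S = 9/14 (S = -(-1/(-7) + 16/(-4))/6 = -(-1*(-1/7) + 16*(-1/4))/6 = -(1/7 - 4)/6 = -1/6*(-27/7) = 9/14 ≈ 0.64286)
G = -9 (G = -4 - 5 = -9)
D(V) = 2*V*(-9 + V) (D(V) = (V + V)*(V - 9) = (2*V)*(-9 + V) = 2*V*(-9 + V))
D(S)*W(-3, 3) = (2*(9/14)*(-9 + 9/14))/(-3 - 3) = (2*(9/14)*(-117/14))/(-6) = -1053/98*(-1/6) = 351/196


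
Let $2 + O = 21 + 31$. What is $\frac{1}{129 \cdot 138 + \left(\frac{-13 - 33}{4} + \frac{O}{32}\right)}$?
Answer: $\frac{16}{284673} \approx 5.6205 \cdot 10^{-5}$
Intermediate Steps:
$O = 50$ ($O = -2 + \left(21 + 31\right) = -2 + 52 = 50$)
$\frac{1}{129 \cdot 138 + \left(\frac{-13 - 33}{4} + \frac{O}{32}\right)} = \frac{1}{129 \cdot 138 + \left(\frac{-13 - 33}{4} + \frac{50}{32}\right)} = \frac{1}{17802 + \left(\left(-13 - 33\right) \frac{1}{4} + 50 \cdot \frac{1}{32}\right)} = \frac{1}{17802 + \left(\left(-46\right) \frac{1}{4} + \frac{25}{16}\right)} = \frac{1}{17802 + \left(- \frac{23}{2} + \frac{25}{16}\right)} = \frac{1}{17802 - \frac{159}{16}} = \frac{1}{\frac{284673}{16}} = \frac{16}{284673}$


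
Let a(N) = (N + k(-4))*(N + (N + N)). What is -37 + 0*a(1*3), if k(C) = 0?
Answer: -37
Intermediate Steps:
a(N) = 3*N**2 (a(N) = (N + 0)*(N + (N + N)) = N*(N + 2*N) = N*(3*N) = 3*N**2)
-37 + 0*a(1*3) = -37 + 0*(3*(1*3)**2) = -37 + 0*(3*3**2) = -37 + 0*(3*9) = -37 + 0*27 = -37 + 0 = -37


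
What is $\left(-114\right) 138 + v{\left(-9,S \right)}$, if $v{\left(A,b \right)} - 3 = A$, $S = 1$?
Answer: $-15738$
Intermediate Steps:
$v{\left(A,b \right)} = 3 + A$
$\left(-114\right) 138 + v{\left(-9,S \right)} = \left(-114\right) 138 + \left(3 - 9\right) = -15732 - 6 = -15738$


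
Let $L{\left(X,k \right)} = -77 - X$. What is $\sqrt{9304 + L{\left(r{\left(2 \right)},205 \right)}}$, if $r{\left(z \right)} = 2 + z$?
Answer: $\sqrt{9223} \approx 96.036$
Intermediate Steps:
$\sqrt{9304 + L{\left(r{\left(2 \right)},205 \right)}} = \sqrt{9304 - 81} = \sqrt{9223}$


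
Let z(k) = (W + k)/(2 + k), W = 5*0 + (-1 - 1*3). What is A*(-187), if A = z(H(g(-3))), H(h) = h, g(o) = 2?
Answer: 187/2 ≈ 93.500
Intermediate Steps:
W = -4 (W = 0 + (-1 - 3) = 0 - 4 = -4)
z(k) = (-4 + k)/(2 + k)
A = -1/2 (A = (-4 + 2)/(2 + 2) = -2/4 = (1/4)*(-2) = -1/2 ≈ -0.50000)
A*(-187) = -1/2*(-187) = 187/2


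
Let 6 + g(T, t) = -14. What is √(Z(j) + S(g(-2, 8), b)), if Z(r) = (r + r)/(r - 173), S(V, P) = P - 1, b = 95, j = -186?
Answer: √12248362/359 ≈ 9.7487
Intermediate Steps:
g(T, t) = -20 (g(T, t) = -6 - 14 = -20)
S(V, P) = -1 + P
Z(r) = 2*r/(-173 + r) (Z(r) = (2*r)/(-173 + r) = 2*r/(-173 + r))
√(Z(j) + S(g(-2, 8), b)) = √(2*(-186)/(-173 - 186) + (-1 + 95)) = √(2*(-186)/(-359) + 94) = √(2*(-186)*(-1/359) + 94) = √(372/359 + 94) = √(34118/359) = √12248362/359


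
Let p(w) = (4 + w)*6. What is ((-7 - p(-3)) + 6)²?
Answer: 49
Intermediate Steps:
p(w) = 24 + 6*w
((-7 - p(-3)) + 6)² = ((-7 - (24 + 6*(-3))) + 6)² = ((-7 - (24 - 18)) + 6)² = ((-7 - 1*6) + 6)² = ((-7 - 6) + 6)² = (-13 + 6)² = (-7)² = 49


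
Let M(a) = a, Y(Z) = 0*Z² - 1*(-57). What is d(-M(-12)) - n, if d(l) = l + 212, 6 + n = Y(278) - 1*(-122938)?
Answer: -122765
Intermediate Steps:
Y(Z) = 57 (Y(Z) = 0 + 57 = 57)
n = 122989 (n = -6 + (57 - 1*(-122938)) = -6 + (57 + 122938) = -6 + 122995 = 122989)
d(l) = 212 + l
d(-M(-12)) - n = (212 - 1*(-12)) - 1*122989 = (212 + 12) - 122989 = 224 - 122989 = -122765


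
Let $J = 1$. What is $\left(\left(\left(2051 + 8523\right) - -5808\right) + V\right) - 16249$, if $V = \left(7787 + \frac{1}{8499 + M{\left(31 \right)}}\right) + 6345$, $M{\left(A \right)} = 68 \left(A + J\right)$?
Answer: $\frac{152278876}{10675} \approx 14265.0$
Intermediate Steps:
$M{\left(A \right)} = 68 + 68 A$ ($M{\left(A \right)} = 68 \left(A + 1\right) = 68 \left(1 + A\right) = 68 + 68 A$)
$V = \frac{150859101}{10675}$ ($V = \left(7787 + \frac{1}{8499 + \left(68 + 68 \cdot 31\right)}\right) + 6345 = \left(7787 + \frac{1}{8499 + \left(68 + 2108\right)}\right) + 6345 = \left(7787 + \frac{1}{8499 + 2176}\right) + 6345 = \left(7787 + \frac{1}{10675}\right) + 6345 = \frac{83126226}{10675} + 6345 = \frac{150859101}{10675} \approx 14132.0$)
$\left(\left(\left(2051 + 8523\right) - -5808\right) + V\right) - 16249 = \left(\left(\left(2051 + 8523\right) - -5808\right) + \frac{150859101}{10675}\right) - 16249 = \left(\left(10574 + 5808\right) + \frac{150859101}{10675}\right) - 16249 = \left(16382 + \frac{150859101}{10675}\right) - 16249 = \frac{325736951}{10675} - 16249 = \frac{152278876}{10675}$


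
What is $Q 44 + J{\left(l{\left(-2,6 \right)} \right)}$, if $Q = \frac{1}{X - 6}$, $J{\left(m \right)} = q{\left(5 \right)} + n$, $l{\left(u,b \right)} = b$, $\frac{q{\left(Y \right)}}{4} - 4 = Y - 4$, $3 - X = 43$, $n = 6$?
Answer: $\frac{576}{23} \approx 25.043$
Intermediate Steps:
$X = -40$ ($X = 3 - 43 = -40$)
$q{\left(Y \right)} = 4 Y$ ($q{\left(Y \right)} = 16 + 4 \left(Y - 4\right) = 16 + 4 \left(-4 + Y\right) = 16 + \left(-16 + 4 Y\right) = 4 Y$)
$J{\left(m \right)} = 26$ ($J{\left(m \right)} = 4 \cdot 5 + 6 = 20 + 6 = 26$)
$Q = - \frac{1}{46}$ ($Q = \frac{1}{-40 - 6} = \frac{1}{-46} = - \frac{1}{46} \approx -0.021739$)
$Q 44 + J{\left(l{\left(-2,6 \right)} \right)} = \left(- \frac{1}{46}\right) 44 + 26 = - \frac{22}{23} + 26 = \frac{576}{23}$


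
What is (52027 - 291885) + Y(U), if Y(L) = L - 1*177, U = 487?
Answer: -239548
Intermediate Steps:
Y(L) = -177 + L (Y(L) = L - 177 = -177 + L)
(52027 - 291885) + Y(U) = (52027 - 291885) + (-177 + 487) = -239858 + 310 = -239548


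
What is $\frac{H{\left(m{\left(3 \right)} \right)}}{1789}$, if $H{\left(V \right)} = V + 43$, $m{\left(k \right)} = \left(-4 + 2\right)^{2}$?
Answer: $\frac{47}{1789} \approx 0.026272$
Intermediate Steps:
$m{\left(k \right)} = 4$ ($m{\left(k \right)} = \left(-2\right)^{2} = 4$)
$H{\left(V \right)} = 43 + V$
$\frac{H{\left(m{\left(3 \right)} \right)}}{1789} = \frac{43 + 4}{1789} = 47 \cdot \frac{1}{1789} = \frac{47}{1789}$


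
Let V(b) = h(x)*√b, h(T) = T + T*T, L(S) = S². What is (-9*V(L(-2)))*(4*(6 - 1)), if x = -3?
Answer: -2160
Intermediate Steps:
h(T) = T + T²
V(b) = 6*√b (V(b) = (-3*(1 - 3))*√b = (-3*(-2))*√b = 6*√b)
(-9*V(L(-2)))*(4*(6 - 1)) = (-54*√((-2)²))*(4*(6 - 1)) = (-54*√4)*(4*5) = -54*2*20 = -9*12*20 = -108*20 = -2160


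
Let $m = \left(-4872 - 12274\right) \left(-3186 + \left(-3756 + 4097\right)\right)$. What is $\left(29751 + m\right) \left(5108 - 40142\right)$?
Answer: $-1710013779114$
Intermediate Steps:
$m = 48780370$ ($m = \left(-4872 - 12274\right) \left(-3186 + 341\right) = \left(-17146\right) \left(-2845\right) = 48780370$)
$\left(29751 + m\right) \left(5108 - 40142\right) = \left(29751 + 48780370\right) \left(5108 - 40142\right) = 48810121 \left(-35034\right) = -1710013779114$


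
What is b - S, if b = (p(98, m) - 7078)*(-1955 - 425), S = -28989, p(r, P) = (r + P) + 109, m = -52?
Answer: 16505729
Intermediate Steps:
p(r, P) = 109 + P + r (p(r, P) = (P + r) + 109 = 109 + P + r)
b = 16476740 (b = ((109 - 52 + 98) - 7078)*(-1955 - 425) = (155 - 7078)*(-2380) = -6923*(-2380) = 16476740)
b - S = 16476740 - 1*(-28989) = 16476740 + 28989 = 16505729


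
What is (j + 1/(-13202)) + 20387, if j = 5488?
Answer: 341601749/13202 ≈ 25875.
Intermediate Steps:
(j + 1/(-13202)) + 20387 = (5488 + 1/(-13202)) + 20387 = (5488 - 1/13202) + 20387 = 72452575/13202 + 20387 = 341601749/13202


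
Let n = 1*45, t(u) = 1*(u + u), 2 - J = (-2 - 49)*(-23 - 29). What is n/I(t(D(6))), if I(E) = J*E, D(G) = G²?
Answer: -1/4240 ≈ -0.00023585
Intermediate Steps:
J = -2650 (J = 2 - (-2 - 49)*(-23 - 29) = 2 - (-51)*(-52) = 2 - 1*2652 = 2 - 2652 = -2650)
t(u) = 2*u (t(u) = 1*(2*u) = 2*u)
I(E) = -2650*E
n = 45
n/I(t(D(6))) = 45/((-5300*6²)) = 45/((-5300*36)) = 45/((-2650*72)) = 45/(-190800) = 45*(-1/190800) = -1/4240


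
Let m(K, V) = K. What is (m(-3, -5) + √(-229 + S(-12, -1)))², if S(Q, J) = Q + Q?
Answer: (3 - I*√253)² ≈ -244.0 - 95.436*I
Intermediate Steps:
S(Q, J) = 2*Q
(m(-3, -5) + √(-229 + S(-12, -1)))² = (-3 + √(-229 + 2*(-12)))² = (-3 + √(-229 - 24))² = (-3 + √(-253))² = (-3 + I*√253)²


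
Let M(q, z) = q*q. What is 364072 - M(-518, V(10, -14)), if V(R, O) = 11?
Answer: 95748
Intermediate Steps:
M(q, z) = q**2
364072 - M(-518, V(10, -14)) = 364072 - 1*(-518)**2 = 364072 - 1*268324 = 364072 - 268324 = 95748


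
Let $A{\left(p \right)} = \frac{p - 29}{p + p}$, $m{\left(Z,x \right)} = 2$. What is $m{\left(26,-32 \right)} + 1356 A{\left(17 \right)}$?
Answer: $- \frac{8102}{17} \approx -476.59$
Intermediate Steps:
$A{\left(p \right)} = \frac{-29 + p}{2 p}$
$m{\left(26,-32 \right)} + 1356 A{\left(17 \right)} = 2 + 1356 \frac{-29 + 17}{2 \cdot 17} = 2 + 1356 \cdot \frac{1}{2} \cdot \frac{1}{17} \left(-12\right) = 2 + 1356 \left(- \frac{6}{17}\right) = 2 - \frac{8136}{17} = - \frac{8102}{17}$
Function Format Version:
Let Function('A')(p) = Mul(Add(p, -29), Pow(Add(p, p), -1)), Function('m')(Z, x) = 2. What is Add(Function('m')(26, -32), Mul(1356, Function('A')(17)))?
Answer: Rational(-8102, 17) ≈ -476.59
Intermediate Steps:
Function('A')(p) = Mul(Rational(1, 2), Pow(p, -1), Add(-29, p)) (Function('A')(p) = Mul(Add(-29, p), Pow(Mul(2, p), -1)) = Mul(Add(-29, p), Mul(Rational(1, 2), Pow(p, -1))) = Mul(Rational(1, 2), Pow(p, -1), Add(-29, p)))
Add(Function('m')(26, -32), Mul(1356, Function('A')(17))) = Add(2, Mul(1356, Mul(Rational(1, 2), Pow(17, -1), Add(-29, 17)))) = Add(2, Mul(1356, Mul(Rational(1, 2), Rational(1, 17), -12))) = Add(2, Mul(1356, Rational(-6, 17))) = Add(2, Rational(-8136, 17)) = Rational(-8102, 17)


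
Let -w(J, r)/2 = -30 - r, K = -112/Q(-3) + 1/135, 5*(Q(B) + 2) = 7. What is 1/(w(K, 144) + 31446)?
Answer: 1/31794 ≈ 3.1452e-5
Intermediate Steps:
Q(B) = -⅗ (Q(B) = -2 + (⅕)*7 = -2 + 7/5 = -⅗)
K = 25201/135 (K = -112/(-⅗) + 1/135 = -112*(-5/3) + 1*(1/135) = 560/3 + 1/135 = 25201/135 ≈ 186.67)
w(J, r) = 60 + 2*r (w(J, r) = -2*(-30 - r) = 60 + 2*r)
1/(w(K, 144) + 31446) = 1/((60 + 2*144) + 31446) = 1/((60 + 288) + 31446) = 1/(348 + 31446) = 1/31794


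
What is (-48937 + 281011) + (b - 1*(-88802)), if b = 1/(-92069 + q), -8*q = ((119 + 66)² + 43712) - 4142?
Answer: 260020903964/810347 ≈ 3.2088e+5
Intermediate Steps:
q = -73795/8 (q = -(((119 + 66)² + 43712) - 4142)/8 = -((185² + 43712) - 4142)/8 = -((34225 + 43712) - 4142)/8 = -(77937 - 4142)/8 = -⅛*73795 = -73795/8 ≈ -9224.4)
b = -8/810347 (b = 1/(-92069 - 73795/8) = 1/(-810347/8) = -8/810347 ≈ -9.8723e-6)
(-48937 + 281011) + (b - 1*(-88802)) = (-48937 + 281011) + (-8/810347 - 1*(-88802)) = 232074 + (-8/810347 + 88802) = 232074 + 71960434286/810347 = 260020903964/810347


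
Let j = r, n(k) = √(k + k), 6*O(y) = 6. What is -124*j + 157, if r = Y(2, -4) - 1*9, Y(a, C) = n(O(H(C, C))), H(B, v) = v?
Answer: 1273 - 124*√2 ≈ 1097.6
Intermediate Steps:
O(y) = 1 (O(y) = (⅙)*6 = 1)
n(k) = √2*√k (n(k) = √(2*k) = √2*√k)
Y(a, C) = √2 (Y(a, C) = √2*√1 = √2*1 = √2)
r = -9 + √2 (r = √2 - 1*9 = √2 - 9 = -9 + √2 ≈ -7.5858)
j = -9 + √2 ≈ -7.5858
-124*j + 157 = -124*(-9 + √2) + 157 = (1116 - 124*√2) + 157 = 1273 - 124*√2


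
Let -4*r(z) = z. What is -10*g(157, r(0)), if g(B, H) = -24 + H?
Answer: 240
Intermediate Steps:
r(z) = -z/4
-10*g(157, r(0)) = -10*(-24 - ¼*0) = -10*(-24 + 0) = -10*(-24) = 240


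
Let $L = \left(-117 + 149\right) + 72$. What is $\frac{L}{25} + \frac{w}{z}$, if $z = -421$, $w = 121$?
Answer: $\frac{40759}{10525} \approx 3.8726$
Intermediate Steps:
$L = 104$ ($L = 32 + 72 = 104$)
$\frac{L}{25} + \frac{w}{z} = \frac{104}{25} + \frac{121}{-421} = 104 \cdot \frac{1}{25} + 121 \left(- \frac{1}{421}\right) = \frac{104}{25} - \frac{121}{421} = \frac{40759}{10525}$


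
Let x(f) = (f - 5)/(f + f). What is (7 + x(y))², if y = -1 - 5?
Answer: 9025/144 ≈ 62.674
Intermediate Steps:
y = -6
x(f) = (-5 + f)/(2*f) (x(f) = (-5 + f)/((2*f)) = (-5 + f)*(1/(2*f)) = (-5 + f)/(2*f))
(7 + x(y))² = (7 + (½)*(-5 - 6)/(-6))² = (7 + (½)*(-⅙)*(-11))² = (7 + 11/12)² = (95/12)² = 9025/144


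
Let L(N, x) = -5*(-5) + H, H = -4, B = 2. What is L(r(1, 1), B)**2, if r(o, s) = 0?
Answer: 441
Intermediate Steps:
L(N, x) = 21 (L(N, x) = -5*(-5) - 4 = 25 - 4 = 21)
L(r(1, 1), B)**2 = 21**2 = 441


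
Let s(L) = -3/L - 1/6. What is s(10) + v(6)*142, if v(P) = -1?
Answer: -2137/15 ≈ -142.47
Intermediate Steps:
s(L) = -⅙ - 3/L (s(L) = -3/L - 1*⅙ = -3/L - ⅙ = -⅙ - 3/L)
s(10) + v(6)*142 = (⅙)*(-18 - 1*10)/10 - 1*142 = (⅙)*(⅒)*(-18 - 10) - 142 = (⅙)*(⅒)*(-28) - 142 = -7/15 - 142 = -2137/15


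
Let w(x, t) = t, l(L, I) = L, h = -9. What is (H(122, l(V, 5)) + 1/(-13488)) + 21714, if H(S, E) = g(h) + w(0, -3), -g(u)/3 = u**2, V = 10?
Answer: 289560383/13488 ≈ 21468.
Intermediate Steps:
g(u) = -3*u**2
H(S, E) = -246 (H(S, E) = -3*(-9)**2 - 3 = -3*81 - 3 = -243 - 3 = -246)
(H(122, l(V, 5)) + 1/(-13488)) + 21714 = (-246 + 1/(-13488)) + 21714 = (-246 - 1/13488) + 21714 = -3318049/13488 + 21714 = 289560383/13488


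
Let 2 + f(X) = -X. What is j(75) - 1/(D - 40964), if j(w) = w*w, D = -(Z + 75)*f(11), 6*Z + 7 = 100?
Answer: 447609377/79575 ≈ 5625.0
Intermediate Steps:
Z = 31/2 (Z = -7/6 + (⅙)*100 = -7/6 + 50/3 = 31/2 ≈ 15.500)
f(X) = -2 - X
D = 2353/2 (D = -(31/2 + 75)*(-2 - 1*11) = -181*(-2 - 11)/2 = -181*(-13)/2 = -1*(-2353/2) = 2353/2 ≈ 1176.5)
j(w) = w²
j(75) - 1/(D - 40964) = 75² - 1/(2353/2 - 40964) = 5625 - 1/(-79575/2) = 5625 - 1*(-2/79575) = 5625 + 2/79575 = 447609377/79575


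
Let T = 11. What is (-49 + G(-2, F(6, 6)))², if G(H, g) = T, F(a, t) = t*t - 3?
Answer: 1444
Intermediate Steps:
F(a, t) = -3 + t² (F(a, t) = t² - 3 = -3 + t²)
G(H, g) = 11
(-49 + G(-2, F(6, 6)))² = (-49 + 11)² = (-38)² = 1444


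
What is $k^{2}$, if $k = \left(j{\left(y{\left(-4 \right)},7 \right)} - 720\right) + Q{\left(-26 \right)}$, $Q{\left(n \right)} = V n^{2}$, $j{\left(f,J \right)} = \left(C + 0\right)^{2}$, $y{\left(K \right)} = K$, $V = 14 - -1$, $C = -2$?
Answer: $88811776$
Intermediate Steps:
$V = 15$ ($V = 14 + 1 = 15$)
$j{\left(f,J \right)} = 4$ ($j{\left(f,J \right)} = \left(-2 + 0\right)^{2} = \left(-2\right)^{2} = 4$)
$Q{\left(n \right)} = 15 n^{2}$
$k = 9424$ ($k = \left(4 - 720\right) + 15 \left(-26\right)^{2} = -716 + 15 \cdot 676 = -716 + 10140 = 9424$)
$k^{2} = 9424^{2} = 88811776$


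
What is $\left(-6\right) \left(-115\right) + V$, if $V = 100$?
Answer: $790$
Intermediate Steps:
$\left(-6\right) \left(-115\right) + V = \left(-6\right) \left(-115\right) + 100 = 690 + 100 = 790$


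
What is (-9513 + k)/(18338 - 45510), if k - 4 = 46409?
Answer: -9225/6793 ≈ -1.3580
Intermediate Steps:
k = 46413 (k = 4 + 46409 = 46413)
(-9513 + k)/(18338 - 45510) = (-9513 + 46413)/(18338 - 45510) = 36900/(-27172) = 36900*(-1/27172) = -9225/6793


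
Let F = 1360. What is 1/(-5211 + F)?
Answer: -1/3851 ≈ -0.00025967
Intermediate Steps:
1/(-5211 + F) = 1/(-5211 + 1360) = 1/(-3851) = -1/3851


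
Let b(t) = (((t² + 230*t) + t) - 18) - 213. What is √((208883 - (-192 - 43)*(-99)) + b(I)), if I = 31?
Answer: 9*√2389 ≈ 439.90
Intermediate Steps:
b(t) = -231 + t² + 231*t (b(t) = ((t² + 231*t) - 18) - 213 = (-18 + t² + 231*t) - 213 = -231 + t² + 231*t)
√((208883 - (-192 - 43)*(-99)) + b(I)) = √((208883 - (-192 - 43)*(-99)) + (-231 + 31² + 231*31)) = √((208883 - (-235)*(-99)) + (-231 + 961 + 7161)) = √((208883 - 1*23265) + 7891) = √((208883 - 23265) + 7891) = √(185618 + 7891) = √193509 = 9*√2389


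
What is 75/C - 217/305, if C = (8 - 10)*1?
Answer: -23309/610 ≈ -38.211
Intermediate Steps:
C = -2 (C = -2*1 = -2)
75/C - 217/305 = 75/(-2) - 217/305 = 75*(-½) - 217*1/305 = -75/2 - 217/305 = -23309/610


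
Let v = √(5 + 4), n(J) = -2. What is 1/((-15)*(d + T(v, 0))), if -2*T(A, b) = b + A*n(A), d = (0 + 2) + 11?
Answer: -1/240 ≈ -0.0041667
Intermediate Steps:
d = 13 (d = 2 + 11 = 13)
v = 3 (v = √9 = 3)
T(A, b) = A - b/2 (T(A, b) = -(b + A*(-2))/2 = -(b - 2*A)/2 = A - b/2)
1/((-15)*(d + T(v, 0))) = 1/((-15)*(13 + (3 - ½*0))) = -1/(15*(13 + (3 + 0))) = -1/(15*(13 + 3)) = -1/15/16 = -1/15*1/16 = -1/240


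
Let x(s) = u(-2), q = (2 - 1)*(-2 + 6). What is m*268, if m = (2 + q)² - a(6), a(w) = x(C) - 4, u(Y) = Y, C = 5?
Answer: 11256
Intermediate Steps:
q = 4 (q = 1*4 = 4)
x(s) = -2
a(w) = -6 (a(w) = -2 - 4 = -6)
m = 42 (m = (2 + 4)² - 1*(-6) = 6² + 6 = 36 + 6 = 42)
m*268 = 42*268 = 11256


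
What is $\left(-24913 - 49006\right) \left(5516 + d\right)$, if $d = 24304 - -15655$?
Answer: $-3361466525$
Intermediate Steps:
$d = 39959$ ($d = 24304 + 15655 = 39959$)
$\left(-24913 - 49006\right) \left(5516 + d\right) = \left(-24913 - 49006\right) \left(5516 + 39959\right) = \left(-73919\right) 45475 = -3361466525$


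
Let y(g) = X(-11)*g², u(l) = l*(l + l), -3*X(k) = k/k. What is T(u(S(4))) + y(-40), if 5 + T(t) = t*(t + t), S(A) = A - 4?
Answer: -1615/3 ≈ -538.33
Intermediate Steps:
X(k) = -⅓ (X(k) = -k/(3*k) = -⅓*1 = -⅓)
S(A) = -4 + A
u(l) = 2*l² (u(l) = l*(2*l) = 2*l²)
y(g) = -g²/3
T(t) = -5 + 2*t² (T(t) = -5 + t*(t + t) = -5 + t*(2*t) = -5 + 2*t²)
T(u(S(4))) + y(-40) = (-5 + 2*(2*(-4 + 4)²)²) - ⅓*(-40)² = (-5 + 2*(2*0²)²) - ⅓*1600 = (-5 + 2*(2*0)²) - 1600/3 = (-5 + 2*0²) - 1600/3 = (-5 + 2*0) - 1600/3 = (-5 + 0) - 1600/3 = -5 - 1600/3 = -1615/3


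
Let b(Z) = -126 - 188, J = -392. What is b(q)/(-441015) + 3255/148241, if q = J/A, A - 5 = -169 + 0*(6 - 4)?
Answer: 1482051499/65376504615 ≈ 0.022669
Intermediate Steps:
A = -164 (A = 5 + (-169 + 0*(6 - 4)) = 5 + (-169 + 0*2) = 5 + (-169 + 0) = 5 - 169 = -164)
q = 98/41 (q = -392/(-164) = -392*(-1/164) = 98/41 ≈ 2.3902)
b(Z) = -314
b(q)/(-441015) + 3255/148241 = -314/(-441015) + 3255/148241 = -314*(-1/441015) + 3255*(1/148241) = 314/441015 + 3255/148241 = 1482051499/65376504615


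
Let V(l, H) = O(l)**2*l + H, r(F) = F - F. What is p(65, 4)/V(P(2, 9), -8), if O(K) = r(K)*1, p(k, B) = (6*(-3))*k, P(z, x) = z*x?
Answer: 585/4 ≈ 146.25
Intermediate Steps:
P(z, x) = x*z
p(k, B) = -18*k
r(F) = 0
O(K) = 0 (O(K) = 0*1 = 0)
V(l, H) = H (V(l, H) = 0**2*l + H = 0*l + H = 0 + H = H)
p(65, 4)/V(P(2, 9), -8) = -18*65/(-8) = -1170*(-1/8) = 585/4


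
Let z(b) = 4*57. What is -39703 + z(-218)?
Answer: -39475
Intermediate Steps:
z(b) = 228
-39703 + z(-218) = -39703 + 228 = -39475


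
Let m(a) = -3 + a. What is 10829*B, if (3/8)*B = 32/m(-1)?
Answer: -693056/3 ≈ -2.3102e+5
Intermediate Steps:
B = -64/3 (B = 8*(32/(-3 - 1))/3 = 8*(32/(-4))/3 = 8*(32*(-1/4))/3 = (8/3)*(-8) = -64/3 ≈ -21.333)
10829*B = 10829*(-64/3) = -693056/3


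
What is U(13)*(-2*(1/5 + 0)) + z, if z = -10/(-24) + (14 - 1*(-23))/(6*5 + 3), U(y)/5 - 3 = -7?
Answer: 1259/132 ≈ 9.5379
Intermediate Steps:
U(y) = -20 (U(y) = 15 + 5*(-7) = 15 - 35 = -20)
z = 203/132 (z = -10*(-1/24) + (14 + 23)/(30 + 3) = 5/12 + 37/33 = 203/132 ≈ 1.5379)
U(13)*(-2*(1/5 + 0)) + z = -(-40)*(1/5 + 0) + 203/132 = -(-40)*(⅕ + 0) + 203/132 = -(-40)/5 + 203/132 = -20*(-⅖) + 203/132 = 8 + 203/132 = 1259/132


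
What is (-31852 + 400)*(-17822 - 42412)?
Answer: 1894479768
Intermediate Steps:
(-31852 + 400)*(-17822 - 42412) = -31452*(-60234) = 1894479768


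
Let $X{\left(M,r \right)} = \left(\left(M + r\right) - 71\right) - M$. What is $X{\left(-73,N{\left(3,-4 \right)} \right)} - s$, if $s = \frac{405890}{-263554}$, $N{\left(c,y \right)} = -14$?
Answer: $- \frac{10998100}{131777} \approx -83.46$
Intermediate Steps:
$X{\left(M,r \right)} = -71 + r$ ($X{\left(M,r \right)} = \left(-71 + M + r\right) - M = -71 + r$)
$s = - \frac{202945}{131777}$ ($s = 405890 \left(- \frac{1}{263554}\right) = - \frac{202945}{131777} \approx -1.5401$)
$X{\left(-73,N{\left(3,-4 \right)} \right)} - s = \left(-71 - 14\right) - - \frac{202945}{131777} = -85 + \frac{202945}{131777} = - \frac{10998100}{131777}$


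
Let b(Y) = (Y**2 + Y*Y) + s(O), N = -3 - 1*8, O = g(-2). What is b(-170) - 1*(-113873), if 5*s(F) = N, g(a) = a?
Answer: 858354/5 ≈ 1.7167e+5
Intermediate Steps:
O = -2
N = -11 (N = -3 - 8 = -11)
s(F) = -11/5 (s(F) = (1/5)*(-11) = -11/5)
b(Y) = -11/5 + 2*Y**2 (b(Y) = (Y**2 + Y*Y) - 11/5 = (Y**2 + Y**2) - 11/5 = 2*Y**2 - 11/5 = -11/5 + 2*Y**2)
b(-170) - 1*(-113873) = (-11/5 + 2*(-170)**2) - 1*(-113873) = (-11/5 + 2*28900) + 113873 = (-11/5 + 57800) + 113873 = 288989/5 + 113873 = 858354/5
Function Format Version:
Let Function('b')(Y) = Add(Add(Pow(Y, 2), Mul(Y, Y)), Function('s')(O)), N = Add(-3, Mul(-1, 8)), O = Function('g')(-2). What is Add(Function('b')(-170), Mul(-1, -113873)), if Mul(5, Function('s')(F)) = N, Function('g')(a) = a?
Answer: Rational(858354, 5) ≈ 1.7167e+5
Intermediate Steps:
O = -2
N = -11 (N = Add(-3, -8) = -11)
Function('s')(F) = Rational(-11, 5) (Function('s')(F) = Mul(Rational(1, 5), -11) = Rational(-11, 5))
Function('b')(Y) = Add(Rational(-11, 5), Mul(2, Pow(Y, 2))) (Function('b')(Y) = Add(Add(Pow(Y, 2), Mul(Y, Y)), Rational(-11, 5)) = Add(Add(Pow(Y, 2), Pow(Y, 2)), Rational(-11, 5)) = Add(Mul(2, Pow(Y, 2)), Rational(-11, 5)) = Add(Rational(-11, 5), Mul(2, Pow(Y, 2))))
Add(Function('b')(-170), Mul(-1, -113873)) = Add(Add(Rational(-11, 5), Mul(2, Pow(-170, 2))), Mul(-1, -113873)) = Add(Add(Rational(-11, 5), Mul(2, 28900)), 113873) = Add(Add(Rational(-11, 5), 57800), 113873) = Add(Rational(288989, 5), 113873) = Rational(858354, 5)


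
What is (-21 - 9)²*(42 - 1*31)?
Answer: 9900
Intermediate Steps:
(-21 - 9)²*(42 - 1*31) = (-30)²*(42 - 31) = 900*11 = 9900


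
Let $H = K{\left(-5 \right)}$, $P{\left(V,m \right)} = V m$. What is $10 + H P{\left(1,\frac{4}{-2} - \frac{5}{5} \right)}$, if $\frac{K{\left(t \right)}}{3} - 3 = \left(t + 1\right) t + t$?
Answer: $-152$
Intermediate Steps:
$K{\left(t \right)} = 9 + 3 t + 3 t \left(1 + t\right)$ ($K{\left(t \right)} = 9 + 3 \left(\left(t + 1\right) t + t\right) = 9 + 3 \left(\left(1 + t\right) t + t\right) = 9 + 3 \left(t \left(1 + t\right) + t\right) = 9 + 3 \left(t + t \left(1 + t\right)\right) = 9 + \left(3 t + 3 t \left(1 + t\right)\right) = 9 + 3 t + 3 t \left(1 + t\right)$)
$H = 54$ ($H = 9 + 3 \left(-5\right)^{2} + 6 \left(-5\right) = 9 + 3 \cdot 25 - 30 = 9 + 75 - 30 = 54$)
$10 + H P{\left(1,\frac{4}{-2} - \frac{5}{5} \right)} = 10 + 54 \cdot 1 \left(\frac{4}{-2} - \frac{5}{5}\right) = 10 + 54 \cdot 1 \left(4 \left(- \frac{1}{2}\right) - 1\right) = 10 + 54 \cdot 1 \left(-2 - 1\right) = 10 + 54 \cdot 1 \left(-3\right) = 10 + 54 \left(-3\right) = 10 - 162 = -152$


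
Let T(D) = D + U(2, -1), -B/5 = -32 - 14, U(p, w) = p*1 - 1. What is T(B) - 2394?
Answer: -2163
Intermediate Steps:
U(p, w) = -1 + p (U(p, w) = p - 1 = -1 + p)
B = 230 (B = -5*(-32 - 14) = -5*(-46) = 230)
T(D) = 1 + D (T(D) = D + (-1 + 2) = D + 1 = 1 + D)
T(B) - 2394 = (1 + 230) - 2394 = 231 - 2394 = -2163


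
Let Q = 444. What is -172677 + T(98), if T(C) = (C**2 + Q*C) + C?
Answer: -119463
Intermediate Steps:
T(C) = C**2 + 445*C (T(C) = (C**2 + 444*C) + C = C**2 + 445*C)
-172677 + T(98) = -172677 + 98*(445 + 98) = -172677 + 98*543 = -172677 + 53214 = -119463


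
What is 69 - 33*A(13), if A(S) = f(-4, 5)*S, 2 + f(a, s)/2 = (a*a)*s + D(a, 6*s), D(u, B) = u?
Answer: -63423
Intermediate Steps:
f(a, s) = -4 + 2*a + 2*s*a² (f(a, s) = -4 + 2*((a*a)*s + a) = -4 + 2*(a²*s + a) = -4 + 2*(s*a² + a) = -4 + 2*(a + s*a²) = -4 + (2*a + 2*s*a²) = -4 + 2*a + 2*s*a²)
A(S) = 148*S (A(S) = (-4 + 2*(-4) + 2*5*(-4)²)*S = (-4 - 8 + 2*5*16)*S = (-4 - 8 + 160)*S = 148*S)
69 - 33*A(13) = 69 - 4884*13 = 69 - 33*1924 = 69 - 63492 = -63423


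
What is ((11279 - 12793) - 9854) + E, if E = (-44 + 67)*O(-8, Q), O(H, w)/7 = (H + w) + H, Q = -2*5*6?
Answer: -23604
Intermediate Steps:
Q = -60 (Q = -10*6 = -60)
O(H, w) = 7*w + 14*H (O(H, w) = 7*((H + w) + H) = 7*(w + 2*H) = 7*w + 14*H)
E = -12236 (E = (-44 + 67)*(7*(-60) + 14*(-8)) = 23*(-420 - 112) = 23*(-532) = -12236)
((11279 - 12793) - 9854) + E = ((11279 - 12793) - 9854) - 12236 = (-1514 - 9854) - 12236 = -11368 - 12236 = -23604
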